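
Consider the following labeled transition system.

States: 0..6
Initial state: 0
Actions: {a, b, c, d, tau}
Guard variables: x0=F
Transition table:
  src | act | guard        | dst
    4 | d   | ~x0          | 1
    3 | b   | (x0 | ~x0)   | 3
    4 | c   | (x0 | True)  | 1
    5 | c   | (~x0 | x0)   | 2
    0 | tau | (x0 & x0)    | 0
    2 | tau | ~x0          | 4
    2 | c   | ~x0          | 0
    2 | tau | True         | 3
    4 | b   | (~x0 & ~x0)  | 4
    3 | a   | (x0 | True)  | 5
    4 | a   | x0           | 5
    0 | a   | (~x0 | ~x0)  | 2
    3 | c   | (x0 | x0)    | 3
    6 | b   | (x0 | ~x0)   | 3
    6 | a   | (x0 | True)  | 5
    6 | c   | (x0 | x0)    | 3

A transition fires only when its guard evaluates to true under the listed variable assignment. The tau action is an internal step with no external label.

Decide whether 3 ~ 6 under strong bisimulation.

Refine partition for ~:
  P[0] = {{0,1,2,3,4,5,6}}
  P[1] = {{0},{1},{2},{3,6},{4},{5}}
6 equivalence class(es) (converged in 2)
[3]={3,6}  [6]={3,6}

Answer: BISIMILAR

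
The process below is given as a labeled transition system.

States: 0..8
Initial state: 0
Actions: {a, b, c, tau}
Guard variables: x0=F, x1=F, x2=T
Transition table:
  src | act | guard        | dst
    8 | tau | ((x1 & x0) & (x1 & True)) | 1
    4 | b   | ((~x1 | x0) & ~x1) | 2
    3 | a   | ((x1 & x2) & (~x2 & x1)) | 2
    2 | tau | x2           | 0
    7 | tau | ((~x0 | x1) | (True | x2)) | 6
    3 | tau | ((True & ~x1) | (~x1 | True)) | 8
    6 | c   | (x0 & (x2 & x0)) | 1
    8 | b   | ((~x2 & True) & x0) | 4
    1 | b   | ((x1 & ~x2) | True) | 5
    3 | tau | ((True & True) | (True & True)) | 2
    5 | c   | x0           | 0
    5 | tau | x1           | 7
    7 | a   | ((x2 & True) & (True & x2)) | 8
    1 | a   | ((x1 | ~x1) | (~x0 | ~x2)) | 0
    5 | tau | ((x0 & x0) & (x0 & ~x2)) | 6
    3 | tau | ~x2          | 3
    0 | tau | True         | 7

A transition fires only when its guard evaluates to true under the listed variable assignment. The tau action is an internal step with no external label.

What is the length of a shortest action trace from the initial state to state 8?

Answer: 2

Working:
BFS to 8:
  Layer 0: {0}
  Layer 1: {7}
  Layer 2: {6,8}
8 enters at depth 2; path tau·a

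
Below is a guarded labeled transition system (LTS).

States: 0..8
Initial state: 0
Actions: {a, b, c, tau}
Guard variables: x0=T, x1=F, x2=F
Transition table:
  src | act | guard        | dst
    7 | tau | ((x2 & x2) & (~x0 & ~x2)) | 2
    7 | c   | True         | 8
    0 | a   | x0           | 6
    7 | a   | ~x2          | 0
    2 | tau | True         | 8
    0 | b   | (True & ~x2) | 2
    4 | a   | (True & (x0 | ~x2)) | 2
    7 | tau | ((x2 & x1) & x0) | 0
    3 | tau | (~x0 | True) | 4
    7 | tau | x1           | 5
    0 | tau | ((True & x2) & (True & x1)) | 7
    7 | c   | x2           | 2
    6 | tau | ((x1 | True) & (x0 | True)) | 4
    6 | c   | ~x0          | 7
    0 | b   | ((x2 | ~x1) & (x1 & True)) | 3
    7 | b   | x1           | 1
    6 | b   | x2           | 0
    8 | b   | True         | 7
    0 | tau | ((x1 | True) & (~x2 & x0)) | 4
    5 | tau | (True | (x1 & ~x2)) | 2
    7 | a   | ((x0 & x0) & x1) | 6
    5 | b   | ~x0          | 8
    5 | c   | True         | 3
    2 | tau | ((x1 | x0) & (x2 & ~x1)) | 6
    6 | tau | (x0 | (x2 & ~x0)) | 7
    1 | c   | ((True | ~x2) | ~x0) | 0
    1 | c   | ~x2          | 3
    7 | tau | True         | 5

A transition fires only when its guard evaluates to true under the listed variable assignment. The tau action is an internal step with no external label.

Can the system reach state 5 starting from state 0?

16 transition(s) survive guard evaluation.
L0 = {0}
L1 = {2,4,6}  now seen {0,2,4,6}
L2 = {7,8}  now seen {0,2,4,6,7,8}
L3 = {5}  now seen {0,2,4,5,6,7,8}
L4 = {3}  now seen {0,2,3,4,5,6,7,8}
Reach set: {0,2,3,4,5,6,7,8}
witness 5: a·tau·tau

Answer: REACHABLE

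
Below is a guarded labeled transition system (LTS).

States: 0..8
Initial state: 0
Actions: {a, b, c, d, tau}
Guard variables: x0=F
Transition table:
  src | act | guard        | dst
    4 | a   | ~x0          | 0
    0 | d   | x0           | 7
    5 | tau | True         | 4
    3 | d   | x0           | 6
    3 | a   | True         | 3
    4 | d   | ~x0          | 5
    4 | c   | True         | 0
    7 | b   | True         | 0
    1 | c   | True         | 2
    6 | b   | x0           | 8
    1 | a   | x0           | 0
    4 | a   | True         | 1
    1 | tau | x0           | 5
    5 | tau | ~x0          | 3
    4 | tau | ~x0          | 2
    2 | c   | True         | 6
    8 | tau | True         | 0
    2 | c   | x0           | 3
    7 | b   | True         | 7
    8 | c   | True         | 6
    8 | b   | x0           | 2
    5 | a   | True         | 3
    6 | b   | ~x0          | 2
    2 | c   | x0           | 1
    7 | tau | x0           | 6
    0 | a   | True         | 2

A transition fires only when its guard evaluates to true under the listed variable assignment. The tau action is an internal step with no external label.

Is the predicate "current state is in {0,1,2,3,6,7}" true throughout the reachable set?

Answer: INVARIANT HOLDS

Analysis:
Inv-set: {0,1,2,3,6,7}
R = {0,2,6}
  0: safe
  2: safe
  6: safe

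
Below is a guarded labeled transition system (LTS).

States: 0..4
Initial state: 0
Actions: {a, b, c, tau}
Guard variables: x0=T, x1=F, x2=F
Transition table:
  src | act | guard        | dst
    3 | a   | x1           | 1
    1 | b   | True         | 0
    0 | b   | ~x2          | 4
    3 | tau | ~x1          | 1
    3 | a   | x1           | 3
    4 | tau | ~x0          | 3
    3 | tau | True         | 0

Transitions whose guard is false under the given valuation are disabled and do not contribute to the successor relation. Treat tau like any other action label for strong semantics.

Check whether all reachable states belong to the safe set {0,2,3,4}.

Safe = {0,2,3,4}
Reach set: {0,4}
  0: safe
  4: safe

Answer: INVARIANT HOLDS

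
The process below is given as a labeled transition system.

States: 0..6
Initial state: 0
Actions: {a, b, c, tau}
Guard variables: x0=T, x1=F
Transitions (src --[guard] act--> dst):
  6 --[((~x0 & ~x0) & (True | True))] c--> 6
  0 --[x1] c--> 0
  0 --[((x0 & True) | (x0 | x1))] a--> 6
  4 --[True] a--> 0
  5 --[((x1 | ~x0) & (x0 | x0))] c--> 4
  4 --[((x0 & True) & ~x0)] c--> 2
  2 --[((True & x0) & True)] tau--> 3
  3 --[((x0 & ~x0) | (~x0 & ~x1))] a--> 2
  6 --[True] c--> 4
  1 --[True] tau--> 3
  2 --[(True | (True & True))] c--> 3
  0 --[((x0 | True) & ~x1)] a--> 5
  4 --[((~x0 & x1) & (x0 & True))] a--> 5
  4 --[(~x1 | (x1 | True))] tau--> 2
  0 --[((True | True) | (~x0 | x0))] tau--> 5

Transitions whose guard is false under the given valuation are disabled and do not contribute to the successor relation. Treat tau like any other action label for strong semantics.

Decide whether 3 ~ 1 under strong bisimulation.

Answer: NOT BISIMILAR

Analysis:
Compute ~ classes (split until stable):
  P[0] = {{0,1,2,3,4,5,6}}
  P[1] = {{0,4},{1},{2},{3,5},{6}}
  P[2] = {{0},{1},{2},{3,5},{4},{6}}
stable after 3 split(s): 6 block(s)
3∈{3,5}, 1∈{1}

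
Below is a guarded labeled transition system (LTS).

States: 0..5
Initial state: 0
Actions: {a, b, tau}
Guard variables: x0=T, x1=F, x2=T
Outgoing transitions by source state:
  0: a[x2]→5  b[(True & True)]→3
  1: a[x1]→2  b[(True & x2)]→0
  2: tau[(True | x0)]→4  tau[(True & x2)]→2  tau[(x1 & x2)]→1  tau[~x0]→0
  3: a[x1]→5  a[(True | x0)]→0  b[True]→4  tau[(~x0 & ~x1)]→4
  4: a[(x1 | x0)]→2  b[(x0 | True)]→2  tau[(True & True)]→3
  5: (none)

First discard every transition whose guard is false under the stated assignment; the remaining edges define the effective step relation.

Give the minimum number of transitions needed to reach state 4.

Answer: 2

Trace:
BFS to 4:
  Layer 0: {0}
  Layer 1: {3,5}
  Layer 2: {4}
first hit 4 at d=2 via b·b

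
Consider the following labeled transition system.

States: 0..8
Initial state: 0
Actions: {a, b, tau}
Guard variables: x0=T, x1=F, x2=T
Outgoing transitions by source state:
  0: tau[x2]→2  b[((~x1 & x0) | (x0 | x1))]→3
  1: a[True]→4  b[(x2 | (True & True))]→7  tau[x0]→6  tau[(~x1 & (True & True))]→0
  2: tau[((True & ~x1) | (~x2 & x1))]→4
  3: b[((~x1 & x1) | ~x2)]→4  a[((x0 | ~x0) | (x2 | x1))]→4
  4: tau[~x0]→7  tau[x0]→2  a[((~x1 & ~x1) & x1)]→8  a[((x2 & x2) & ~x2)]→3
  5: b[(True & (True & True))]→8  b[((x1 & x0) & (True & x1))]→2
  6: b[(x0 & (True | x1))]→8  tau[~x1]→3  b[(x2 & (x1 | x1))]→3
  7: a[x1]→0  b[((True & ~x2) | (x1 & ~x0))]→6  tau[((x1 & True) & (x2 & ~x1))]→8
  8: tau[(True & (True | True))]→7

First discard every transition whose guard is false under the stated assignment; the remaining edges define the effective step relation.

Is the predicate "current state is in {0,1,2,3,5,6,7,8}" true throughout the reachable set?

Safe = {0,1,2,3,5,6,7,8}
Reach set: {0,2,3,4}
  0: safe
  2: safe
  3: safe
  4: ✗ unsafe
reach 4 via tau·tau — violates

Answer: INVARIANT VIOLATED at state 4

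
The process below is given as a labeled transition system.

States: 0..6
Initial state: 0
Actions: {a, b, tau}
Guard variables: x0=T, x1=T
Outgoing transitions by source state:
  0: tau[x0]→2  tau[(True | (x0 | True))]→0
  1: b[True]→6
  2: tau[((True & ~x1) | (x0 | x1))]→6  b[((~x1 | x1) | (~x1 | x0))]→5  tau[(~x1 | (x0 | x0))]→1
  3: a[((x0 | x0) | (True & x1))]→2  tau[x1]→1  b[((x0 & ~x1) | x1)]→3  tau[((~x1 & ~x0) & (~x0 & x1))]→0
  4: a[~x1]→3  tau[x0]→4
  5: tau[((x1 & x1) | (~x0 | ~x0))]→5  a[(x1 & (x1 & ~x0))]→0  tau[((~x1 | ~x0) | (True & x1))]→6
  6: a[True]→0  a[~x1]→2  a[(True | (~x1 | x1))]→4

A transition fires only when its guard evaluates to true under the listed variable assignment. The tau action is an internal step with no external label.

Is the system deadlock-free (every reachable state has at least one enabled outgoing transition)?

R = {0,1,2,4,5,6}
  0: tau→0  tau→2  [2 out]
  1: b→6  [1 out]
  2: b→5  tau→1  tau→6  [3 out]
  4: tau→4  [1 out]
  5: tau→5  tau→6  [2 out]
  6: a→0  a→4  [2 out]

Answer: DEADLOCK-FREE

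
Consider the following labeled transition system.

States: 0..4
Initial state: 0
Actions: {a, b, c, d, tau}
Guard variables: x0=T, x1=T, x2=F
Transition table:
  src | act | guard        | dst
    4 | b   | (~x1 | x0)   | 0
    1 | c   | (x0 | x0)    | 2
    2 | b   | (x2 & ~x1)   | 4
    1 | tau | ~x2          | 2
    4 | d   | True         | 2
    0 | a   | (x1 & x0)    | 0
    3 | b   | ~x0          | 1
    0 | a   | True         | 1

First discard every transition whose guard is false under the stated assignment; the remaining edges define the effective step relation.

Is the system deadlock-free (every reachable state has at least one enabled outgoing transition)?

Reachable = {0,1,2}
  0: a→0  a→1  [2 out]
  1: c→2  tau→2  [2 out]
  2: ∅  [deadlock]
Path to 2: a·c

Answer: DEADLOCK at state 2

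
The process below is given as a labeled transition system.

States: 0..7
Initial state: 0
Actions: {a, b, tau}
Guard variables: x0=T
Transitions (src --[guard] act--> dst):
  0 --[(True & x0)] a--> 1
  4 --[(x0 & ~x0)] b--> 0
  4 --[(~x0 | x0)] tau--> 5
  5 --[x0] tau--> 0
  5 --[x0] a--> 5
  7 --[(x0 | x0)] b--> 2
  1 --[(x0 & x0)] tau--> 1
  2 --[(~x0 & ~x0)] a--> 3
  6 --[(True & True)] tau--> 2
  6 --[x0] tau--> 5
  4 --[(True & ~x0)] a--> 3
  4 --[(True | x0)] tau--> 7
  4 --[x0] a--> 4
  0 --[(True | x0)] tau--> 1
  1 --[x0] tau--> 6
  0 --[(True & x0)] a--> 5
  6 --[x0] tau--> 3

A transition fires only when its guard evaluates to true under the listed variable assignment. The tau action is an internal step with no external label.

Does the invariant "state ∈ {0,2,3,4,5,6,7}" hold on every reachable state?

Safe = {0,2,3,4,5,6,7}
R = {0,1,2,3,5,6}
  0: ✓
  1: outside
  2: ✓
  3: ✓
  5: ✓
  6: ✓
witness against invariant: a → 1

Answer: INVARIANT VIOLATED at state 1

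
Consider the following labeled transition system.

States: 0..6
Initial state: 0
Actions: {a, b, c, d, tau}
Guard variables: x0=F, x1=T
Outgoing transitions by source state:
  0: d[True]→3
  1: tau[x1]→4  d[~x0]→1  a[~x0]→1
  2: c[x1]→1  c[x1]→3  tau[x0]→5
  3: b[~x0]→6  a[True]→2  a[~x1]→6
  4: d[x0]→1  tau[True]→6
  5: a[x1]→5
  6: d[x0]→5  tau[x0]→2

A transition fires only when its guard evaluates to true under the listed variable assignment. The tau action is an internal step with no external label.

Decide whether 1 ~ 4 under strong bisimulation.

Answer: NOT BISIMILAR

Trace:
Compute ~ classes (split until stable):
  π0 = {{0,1,2,3,4,5,6}}
  π1 = {{0},{1},{2},{3},{4},{5},{6}}
stable after 2 split(s): 7 block(s)
1∈{1}, 4∈{4}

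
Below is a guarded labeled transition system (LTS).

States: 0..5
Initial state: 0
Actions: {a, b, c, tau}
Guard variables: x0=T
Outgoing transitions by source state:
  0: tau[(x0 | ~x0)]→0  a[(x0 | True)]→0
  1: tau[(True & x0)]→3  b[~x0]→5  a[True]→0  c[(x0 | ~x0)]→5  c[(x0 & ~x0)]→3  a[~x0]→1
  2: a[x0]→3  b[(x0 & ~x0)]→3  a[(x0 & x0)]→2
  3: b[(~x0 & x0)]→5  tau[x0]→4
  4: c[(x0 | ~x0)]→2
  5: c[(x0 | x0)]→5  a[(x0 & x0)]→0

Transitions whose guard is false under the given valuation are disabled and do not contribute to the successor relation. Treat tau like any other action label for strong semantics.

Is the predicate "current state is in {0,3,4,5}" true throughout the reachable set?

Inv-set: {0,3,4,5}
Reachable = {0}
  0: safe

Answer: INVARIANT HOLDS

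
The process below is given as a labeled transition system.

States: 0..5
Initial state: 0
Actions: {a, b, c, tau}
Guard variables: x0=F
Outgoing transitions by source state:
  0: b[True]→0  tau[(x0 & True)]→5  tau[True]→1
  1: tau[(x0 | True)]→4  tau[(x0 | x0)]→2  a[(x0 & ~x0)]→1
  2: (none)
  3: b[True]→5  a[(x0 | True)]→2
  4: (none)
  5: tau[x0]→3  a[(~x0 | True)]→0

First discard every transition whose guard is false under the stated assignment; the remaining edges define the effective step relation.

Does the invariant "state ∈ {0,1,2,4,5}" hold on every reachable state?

Answer: INVARIANT HOLDS

Working:
Allowed set {0,1,2,4,5}
R = {0,1,4}
  0: ok
  1: ok
  4: ok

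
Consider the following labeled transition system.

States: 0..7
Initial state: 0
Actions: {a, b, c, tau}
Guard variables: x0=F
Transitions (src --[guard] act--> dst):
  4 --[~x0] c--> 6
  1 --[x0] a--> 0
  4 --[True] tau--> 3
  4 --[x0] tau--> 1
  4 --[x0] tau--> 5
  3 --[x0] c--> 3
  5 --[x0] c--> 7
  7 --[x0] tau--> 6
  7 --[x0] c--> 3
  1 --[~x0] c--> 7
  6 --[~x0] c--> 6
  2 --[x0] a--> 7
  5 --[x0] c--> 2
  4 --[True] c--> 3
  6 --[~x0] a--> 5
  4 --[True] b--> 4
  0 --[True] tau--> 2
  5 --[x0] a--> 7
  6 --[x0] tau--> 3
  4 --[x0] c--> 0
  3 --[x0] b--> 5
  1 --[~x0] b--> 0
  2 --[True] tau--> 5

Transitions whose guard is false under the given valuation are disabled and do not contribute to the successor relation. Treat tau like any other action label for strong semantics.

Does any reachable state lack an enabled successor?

Reachable = {0,2,5}
  0: tau→2  [1 exit(s)]
  2: tau→5  [1 exit(s)]
  5: ∅  [deadlock]
witness 5: tau·tau

Answer: DEADLOCK at state 5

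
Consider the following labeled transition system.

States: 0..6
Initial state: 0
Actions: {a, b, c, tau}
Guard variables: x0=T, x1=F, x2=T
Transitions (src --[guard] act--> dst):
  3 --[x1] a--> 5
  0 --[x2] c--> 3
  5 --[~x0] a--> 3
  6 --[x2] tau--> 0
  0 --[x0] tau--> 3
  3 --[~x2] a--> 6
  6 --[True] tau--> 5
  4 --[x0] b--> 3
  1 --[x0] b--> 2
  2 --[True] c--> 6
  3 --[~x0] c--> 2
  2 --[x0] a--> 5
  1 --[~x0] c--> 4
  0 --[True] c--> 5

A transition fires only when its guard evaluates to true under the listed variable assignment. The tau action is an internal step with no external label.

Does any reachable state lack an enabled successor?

Answer: DEADLOCK at state 3

Analysis:
Reach set: {0,3,5}
  0: c→3  c→5  tau→3  [3 exit(s)]
  3: ∅  [STUCK]
  5: ∅  [STUCK]
witness 3: c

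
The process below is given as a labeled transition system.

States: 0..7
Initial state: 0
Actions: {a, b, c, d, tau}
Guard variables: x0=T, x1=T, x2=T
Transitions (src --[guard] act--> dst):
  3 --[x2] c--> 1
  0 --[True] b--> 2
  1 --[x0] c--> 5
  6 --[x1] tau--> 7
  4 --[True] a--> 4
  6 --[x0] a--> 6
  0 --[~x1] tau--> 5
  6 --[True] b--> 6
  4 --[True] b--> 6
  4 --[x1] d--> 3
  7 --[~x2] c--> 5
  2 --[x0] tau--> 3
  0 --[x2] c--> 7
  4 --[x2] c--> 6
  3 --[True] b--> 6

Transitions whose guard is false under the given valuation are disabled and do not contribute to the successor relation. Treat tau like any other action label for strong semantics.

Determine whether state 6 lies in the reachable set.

13 transition(s) survive guard evaluation.
L0 = {0}
L1 = {2,7}  cumulative {0,2,7}
L2 = {3}  cumulative {0,2,3,7}
L3 = {1,6}  cumulative {0,1,2,3,6,7}
L4 = {5}  cumulative {0,1,2,3,5,6,7}
Reachable = {0,1,2,3,5,6,7}
Path to 6: b·tau·b

Answer: REACHABLE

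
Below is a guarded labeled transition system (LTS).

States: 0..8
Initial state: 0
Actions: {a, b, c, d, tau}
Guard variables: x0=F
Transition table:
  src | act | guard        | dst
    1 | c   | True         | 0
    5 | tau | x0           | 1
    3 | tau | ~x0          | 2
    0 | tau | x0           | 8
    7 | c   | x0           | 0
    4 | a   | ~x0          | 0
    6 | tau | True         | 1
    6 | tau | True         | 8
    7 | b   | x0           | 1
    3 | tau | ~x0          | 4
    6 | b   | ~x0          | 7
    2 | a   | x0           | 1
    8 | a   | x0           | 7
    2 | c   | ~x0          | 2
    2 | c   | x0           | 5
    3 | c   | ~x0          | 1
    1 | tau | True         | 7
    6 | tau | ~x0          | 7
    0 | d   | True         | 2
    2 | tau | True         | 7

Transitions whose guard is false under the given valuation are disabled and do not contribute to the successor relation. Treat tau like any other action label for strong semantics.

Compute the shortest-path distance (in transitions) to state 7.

Layered search for 7:
  L0 = {0}
  L1 = {2}
  L2 = {7}
depth(7)=2, e.g. d·tau

Answer: 2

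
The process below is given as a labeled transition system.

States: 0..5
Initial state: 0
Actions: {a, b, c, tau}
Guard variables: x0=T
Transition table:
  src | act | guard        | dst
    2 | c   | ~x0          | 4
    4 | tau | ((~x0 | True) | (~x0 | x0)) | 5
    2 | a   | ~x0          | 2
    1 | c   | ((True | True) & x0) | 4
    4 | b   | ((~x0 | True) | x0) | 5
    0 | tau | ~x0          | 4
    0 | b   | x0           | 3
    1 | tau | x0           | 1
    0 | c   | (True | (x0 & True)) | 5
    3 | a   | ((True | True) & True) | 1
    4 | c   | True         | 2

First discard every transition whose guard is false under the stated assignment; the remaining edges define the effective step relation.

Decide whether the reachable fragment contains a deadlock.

Answer: DEADLOCK at state 2

Working:
Reachable = {0,1,2,3,4,5}
  0: b→3  c→5  [2 exit(s)]
  1: c→4  tau→1  [2 exit(s)]
  2: ∅  [STUCK]
  3: a→1  [1 exit(s)]
  4: b→5  c→2  tau→5  [3 exit(s)]
  5: ∅  [STUCK]
Path to 2: b·a·c·c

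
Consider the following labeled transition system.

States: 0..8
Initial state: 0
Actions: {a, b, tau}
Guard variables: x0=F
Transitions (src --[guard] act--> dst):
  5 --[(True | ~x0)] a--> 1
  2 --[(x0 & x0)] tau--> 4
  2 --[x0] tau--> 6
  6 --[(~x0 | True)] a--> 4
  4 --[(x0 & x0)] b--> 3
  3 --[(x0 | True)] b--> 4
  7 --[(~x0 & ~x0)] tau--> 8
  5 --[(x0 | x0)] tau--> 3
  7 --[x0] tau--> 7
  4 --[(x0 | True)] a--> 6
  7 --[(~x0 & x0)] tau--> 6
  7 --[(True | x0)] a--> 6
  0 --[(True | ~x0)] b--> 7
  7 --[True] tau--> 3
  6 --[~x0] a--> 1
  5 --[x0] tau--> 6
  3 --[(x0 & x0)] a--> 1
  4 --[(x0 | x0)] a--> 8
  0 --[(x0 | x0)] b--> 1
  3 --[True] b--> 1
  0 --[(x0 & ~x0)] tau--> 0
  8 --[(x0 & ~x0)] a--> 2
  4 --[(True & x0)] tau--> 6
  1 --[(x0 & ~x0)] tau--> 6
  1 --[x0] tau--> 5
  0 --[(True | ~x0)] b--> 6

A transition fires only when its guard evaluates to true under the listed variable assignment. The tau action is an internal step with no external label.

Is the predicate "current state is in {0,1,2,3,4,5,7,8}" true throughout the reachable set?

Answer: INVARIANT VIOLATED at state 6

Working:
Allowed set {0,1,2,3,4,5,7,8}
Reachable = {0,1,3,4,6,7,8}
  0: safe
  1: safe
  3: safe
  4: safe
  6: ✗ unsafe
  7: safe
  8: safe
witness against invariant: b → 6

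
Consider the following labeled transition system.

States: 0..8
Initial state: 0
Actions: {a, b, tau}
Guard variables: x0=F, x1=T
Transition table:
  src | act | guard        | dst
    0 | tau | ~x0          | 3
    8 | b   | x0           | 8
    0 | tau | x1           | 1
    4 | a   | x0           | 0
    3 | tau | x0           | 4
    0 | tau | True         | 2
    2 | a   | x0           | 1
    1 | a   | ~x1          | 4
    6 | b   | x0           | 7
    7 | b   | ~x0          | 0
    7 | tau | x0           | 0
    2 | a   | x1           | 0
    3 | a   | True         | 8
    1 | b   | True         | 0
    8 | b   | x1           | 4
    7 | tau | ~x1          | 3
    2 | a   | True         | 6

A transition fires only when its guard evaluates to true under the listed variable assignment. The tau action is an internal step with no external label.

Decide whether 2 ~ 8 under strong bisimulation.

Answer: NOT BISIMILAR

Trace:
Bisimulation quotient by refinement:
  round 0: {{0,1,2,3,4,5,6,7,8}}
  round 1: {{0},{1,7,8},{2,3},{4,5,6}}
  round 2: {{0},{1,7},{2},{3},{4,5,6},{8}}
Fixed point at round 3; 6 class(es).
2∈{2}, 8∈{8}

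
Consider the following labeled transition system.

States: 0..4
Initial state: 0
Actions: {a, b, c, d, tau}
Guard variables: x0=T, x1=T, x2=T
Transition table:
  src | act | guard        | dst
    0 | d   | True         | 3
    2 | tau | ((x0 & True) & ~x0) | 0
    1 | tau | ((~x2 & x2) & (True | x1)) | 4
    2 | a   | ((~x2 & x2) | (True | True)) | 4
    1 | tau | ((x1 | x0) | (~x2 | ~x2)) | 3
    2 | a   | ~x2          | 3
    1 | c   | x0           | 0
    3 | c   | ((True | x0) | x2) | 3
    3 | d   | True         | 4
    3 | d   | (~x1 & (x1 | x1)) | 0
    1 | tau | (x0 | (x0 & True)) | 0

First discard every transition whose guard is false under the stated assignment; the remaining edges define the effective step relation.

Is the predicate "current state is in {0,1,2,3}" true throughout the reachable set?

Answer: INVARIANT VIOLATED at state 4

Working:
Safe = {0,1,2,3}
Reachable = {0,3,4}
  0: ✓
  3: ✓
  4: ✗ unsafe
reach 4 via d·d — violates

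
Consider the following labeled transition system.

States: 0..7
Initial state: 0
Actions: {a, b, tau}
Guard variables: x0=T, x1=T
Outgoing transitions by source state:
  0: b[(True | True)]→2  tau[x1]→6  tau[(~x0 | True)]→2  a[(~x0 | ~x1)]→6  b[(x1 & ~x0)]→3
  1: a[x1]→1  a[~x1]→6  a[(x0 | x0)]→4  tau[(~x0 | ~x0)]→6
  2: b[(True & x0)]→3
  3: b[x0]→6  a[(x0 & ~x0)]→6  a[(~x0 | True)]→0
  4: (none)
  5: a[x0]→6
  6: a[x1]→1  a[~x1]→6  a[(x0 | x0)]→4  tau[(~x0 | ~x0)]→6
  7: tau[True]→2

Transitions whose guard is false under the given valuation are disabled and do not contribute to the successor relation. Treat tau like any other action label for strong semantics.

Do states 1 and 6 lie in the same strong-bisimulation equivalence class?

Refine partition for ~:
  π0 = {{0,1,2,3,4,5,6,7}}
  π1 = {{0},{1,5,6},{2},{3},{4},{7}}
  π2 = {{0},{1,6},{2},{3},{4},{5},{7}}
Fixed point at round 3; 7 class(es).
[1]={1,6}  [6]={1,6}

Answer: BISIMILAR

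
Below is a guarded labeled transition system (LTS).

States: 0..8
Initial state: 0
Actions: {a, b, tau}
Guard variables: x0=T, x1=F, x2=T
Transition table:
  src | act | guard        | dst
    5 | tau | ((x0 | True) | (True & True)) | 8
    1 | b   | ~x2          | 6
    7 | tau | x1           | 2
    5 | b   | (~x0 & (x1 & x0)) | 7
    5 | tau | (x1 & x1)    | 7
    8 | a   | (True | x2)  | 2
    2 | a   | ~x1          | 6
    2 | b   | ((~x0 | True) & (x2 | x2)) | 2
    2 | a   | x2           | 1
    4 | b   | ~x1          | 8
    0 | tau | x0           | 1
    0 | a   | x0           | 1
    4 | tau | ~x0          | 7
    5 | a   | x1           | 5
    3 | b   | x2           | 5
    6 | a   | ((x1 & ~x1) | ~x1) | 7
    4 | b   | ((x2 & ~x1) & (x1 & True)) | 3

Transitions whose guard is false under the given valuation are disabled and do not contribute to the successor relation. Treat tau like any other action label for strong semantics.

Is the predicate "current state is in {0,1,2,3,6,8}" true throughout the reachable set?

Safe = {0,1,2,3,6,8}
R = {0,1}
  0: safe
  1: safe

Answer: INVARIANT HOLDS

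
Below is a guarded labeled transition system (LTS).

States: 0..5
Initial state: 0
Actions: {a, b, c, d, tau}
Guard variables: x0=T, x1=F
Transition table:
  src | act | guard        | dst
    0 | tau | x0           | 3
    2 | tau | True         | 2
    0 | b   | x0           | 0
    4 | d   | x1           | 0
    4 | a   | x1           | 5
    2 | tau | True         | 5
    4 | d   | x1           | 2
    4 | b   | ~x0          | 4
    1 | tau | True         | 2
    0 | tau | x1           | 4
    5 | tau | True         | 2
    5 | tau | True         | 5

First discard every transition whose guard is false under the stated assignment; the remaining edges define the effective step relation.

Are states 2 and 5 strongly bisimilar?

Answer: BISIMILAR

Analysis:
Compute ~ classes (split until stable):
  round 0: {{0,1,2,3,4,5}}
  round 1: {{0},{1,2,5},{3,4}}
3 equivalence class(es) (converged in 2)
[2]={1,2,5}  [5]={1,2,5}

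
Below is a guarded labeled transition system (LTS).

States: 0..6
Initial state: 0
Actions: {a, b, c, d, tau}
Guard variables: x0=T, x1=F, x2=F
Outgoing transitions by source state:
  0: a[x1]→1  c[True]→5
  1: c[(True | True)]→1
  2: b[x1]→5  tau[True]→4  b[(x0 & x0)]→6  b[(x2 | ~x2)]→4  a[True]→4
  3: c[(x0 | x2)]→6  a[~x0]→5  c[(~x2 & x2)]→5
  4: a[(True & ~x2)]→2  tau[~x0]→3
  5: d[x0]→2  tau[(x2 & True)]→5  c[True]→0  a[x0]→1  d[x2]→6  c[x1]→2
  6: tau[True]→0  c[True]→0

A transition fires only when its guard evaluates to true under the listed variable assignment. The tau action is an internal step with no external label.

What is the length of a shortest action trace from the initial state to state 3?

Answer: UNREACHABLE

Analysis:
BFS to 3:
  Layer 0: {0}
  Layer 1: {5}
  Layer 2: {1,2}
  Layer 3: {4,6}
3 never appears.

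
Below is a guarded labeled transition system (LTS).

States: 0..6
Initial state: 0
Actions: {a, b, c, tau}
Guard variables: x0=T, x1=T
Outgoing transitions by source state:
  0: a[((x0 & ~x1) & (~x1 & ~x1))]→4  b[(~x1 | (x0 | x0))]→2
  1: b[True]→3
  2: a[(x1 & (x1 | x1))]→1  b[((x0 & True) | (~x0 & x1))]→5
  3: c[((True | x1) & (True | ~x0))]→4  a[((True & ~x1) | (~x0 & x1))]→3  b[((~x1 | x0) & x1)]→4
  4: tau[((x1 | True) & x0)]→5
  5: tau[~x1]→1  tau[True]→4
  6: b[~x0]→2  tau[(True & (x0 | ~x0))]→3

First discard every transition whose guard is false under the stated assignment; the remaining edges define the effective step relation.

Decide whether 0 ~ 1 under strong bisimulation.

Refine partition for ~:
  π0 = {{0,1,2,3,4,5,6}}
  π1 = {{0,1},{2},{3},{4,5,6}}
  π2 = {{0},{1},{2},{3},{4,5},{6}}
Fixed point at round 3; 6 class(es).
class of 0: {0}; class of 1: {1}

Answer: NOT BISIMILAR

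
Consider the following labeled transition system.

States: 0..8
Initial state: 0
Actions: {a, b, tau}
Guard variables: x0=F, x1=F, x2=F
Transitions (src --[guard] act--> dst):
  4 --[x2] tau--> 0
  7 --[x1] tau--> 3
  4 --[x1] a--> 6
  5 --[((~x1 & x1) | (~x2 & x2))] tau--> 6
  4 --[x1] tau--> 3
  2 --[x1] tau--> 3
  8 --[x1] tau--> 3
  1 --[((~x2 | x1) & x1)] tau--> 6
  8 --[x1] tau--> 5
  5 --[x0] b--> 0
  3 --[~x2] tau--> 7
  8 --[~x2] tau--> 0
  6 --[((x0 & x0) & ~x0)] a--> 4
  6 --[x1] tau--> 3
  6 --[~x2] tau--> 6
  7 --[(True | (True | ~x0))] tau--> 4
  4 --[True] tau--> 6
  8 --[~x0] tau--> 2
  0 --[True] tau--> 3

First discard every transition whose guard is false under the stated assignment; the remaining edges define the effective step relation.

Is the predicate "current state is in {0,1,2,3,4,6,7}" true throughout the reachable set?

Allowed set {0,1,2,3,4,6,7}
Reach set: {0,3,4,6,7}
  0: safe
  3: safe
  4: safe
  6: safe
  7: safe

Answer: INVARIANT HOLDS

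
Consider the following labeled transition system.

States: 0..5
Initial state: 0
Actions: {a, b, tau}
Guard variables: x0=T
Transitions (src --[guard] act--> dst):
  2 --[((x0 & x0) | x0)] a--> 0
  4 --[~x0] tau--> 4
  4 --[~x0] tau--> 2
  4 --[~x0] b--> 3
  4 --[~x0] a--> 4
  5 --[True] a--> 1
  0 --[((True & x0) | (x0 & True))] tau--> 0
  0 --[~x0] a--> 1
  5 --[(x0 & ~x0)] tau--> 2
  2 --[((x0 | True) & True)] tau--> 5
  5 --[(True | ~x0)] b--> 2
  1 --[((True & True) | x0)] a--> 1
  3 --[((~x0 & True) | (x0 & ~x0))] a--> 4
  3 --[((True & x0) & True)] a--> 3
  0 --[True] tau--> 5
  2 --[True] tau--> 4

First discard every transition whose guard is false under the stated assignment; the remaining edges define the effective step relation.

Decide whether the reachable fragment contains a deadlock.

Answer: DEADLOCK at state 4

Trace:
R = {0,1,2,4,5}
  0: tau→0  tau→5  [deg 2]
  1: a→1  [deg 1]
  2: a→0  tau→4  tau→5  [deg 3]
  4: ∅  [no exit]
  5: a→1  b→2  [deg 2]
Path to 4: tau·b·tau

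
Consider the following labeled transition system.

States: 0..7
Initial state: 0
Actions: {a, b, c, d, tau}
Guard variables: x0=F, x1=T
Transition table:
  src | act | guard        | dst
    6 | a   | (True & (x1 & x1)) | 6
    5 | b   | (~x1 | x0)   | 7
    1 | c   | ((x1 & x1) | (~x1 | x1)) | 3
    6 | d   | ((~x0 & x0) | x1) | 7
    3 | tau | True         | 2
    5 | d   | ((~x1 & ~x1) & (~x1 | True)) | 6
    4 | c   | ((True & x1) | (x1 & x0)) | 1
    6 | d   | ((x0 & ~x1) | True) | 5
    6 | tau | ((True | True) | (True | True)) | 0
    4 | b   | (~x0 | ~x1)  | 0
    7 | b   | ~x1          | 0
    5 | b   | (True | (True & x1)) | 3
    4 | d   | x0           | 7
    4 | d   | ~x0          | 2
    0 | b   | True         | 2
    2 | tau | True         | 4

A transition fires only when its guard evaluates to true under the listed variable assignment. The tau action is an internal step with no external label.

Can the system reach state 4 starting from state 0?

Answer: REACHABLE

Trace:
After dropping false guards: 12 live edges.
depth 0: {0}
depth 1: {2}  now seen {0,2}
depth 2: {4}  now seen {0,2,4}
depth 3: {1}  now seen {0,1,2,4}
depth 4: {3}  now seen {0,1,2,3,4}
Reach set: {0,1,2,3,4}
Path to 4: b·tau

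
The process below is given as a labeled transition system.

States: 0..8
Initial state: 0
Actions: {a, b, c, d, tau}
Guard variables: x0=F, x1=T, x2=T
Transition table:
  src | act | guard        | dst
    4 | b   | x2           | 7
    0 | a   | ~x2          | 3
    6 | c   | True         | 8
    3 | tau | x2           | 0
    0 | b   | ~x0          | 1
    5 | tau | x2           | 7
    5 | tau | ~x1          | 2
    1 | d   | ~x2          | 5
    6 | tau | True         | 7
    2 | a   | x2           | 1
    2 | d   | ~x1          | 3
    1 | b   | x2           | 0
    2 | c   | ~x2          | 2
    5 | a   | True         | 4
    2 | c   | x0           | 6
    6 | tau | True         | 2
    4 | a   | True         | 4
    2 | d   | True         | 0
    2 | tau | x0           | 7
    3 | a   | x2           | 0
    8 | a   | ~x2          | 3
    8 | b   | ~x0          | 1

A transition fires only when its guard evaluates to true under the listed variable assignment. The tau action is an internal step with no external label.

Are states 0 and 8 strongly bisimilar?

Compute ~ classes (split until stable):
  round 0: {{0,1,2,3,4,5,6,7,8}}
  round 1: {{0,1,8},{2},{3,5},{4},{6},{7}}
  round 2: {{0,1,8},{2},{3},{4},{5},{6},{7}}
stable after 3 split(s): 7 block(s)
class of 0: {0,1,8}; class of 8: {0,1,8}

Answer: BISIMILAR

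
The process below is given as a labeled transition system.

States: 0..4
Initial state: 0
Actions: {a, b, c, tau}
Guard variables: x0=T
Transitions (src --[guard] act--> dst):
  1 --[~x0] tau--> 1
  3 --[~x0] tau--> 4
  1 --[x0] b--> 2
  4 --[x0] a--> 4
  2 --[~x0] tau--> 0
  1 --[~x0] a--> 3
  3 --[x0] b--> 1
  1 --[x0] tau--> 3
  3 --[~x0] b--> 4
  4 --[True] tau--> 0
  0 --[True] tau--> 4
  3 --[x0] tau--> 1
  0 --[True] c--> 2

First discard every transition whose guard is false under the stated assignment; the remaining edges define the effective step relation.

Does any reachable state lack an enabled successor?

Answer: DEADLOCK at state 2

Analysis:
R = {0,2,4}
  0: c→2  tau→4  [2 exit(s)]
  2: ∅  [no exit]
  4: a→4  tau→0  [2 exit(s)]
witness 2: c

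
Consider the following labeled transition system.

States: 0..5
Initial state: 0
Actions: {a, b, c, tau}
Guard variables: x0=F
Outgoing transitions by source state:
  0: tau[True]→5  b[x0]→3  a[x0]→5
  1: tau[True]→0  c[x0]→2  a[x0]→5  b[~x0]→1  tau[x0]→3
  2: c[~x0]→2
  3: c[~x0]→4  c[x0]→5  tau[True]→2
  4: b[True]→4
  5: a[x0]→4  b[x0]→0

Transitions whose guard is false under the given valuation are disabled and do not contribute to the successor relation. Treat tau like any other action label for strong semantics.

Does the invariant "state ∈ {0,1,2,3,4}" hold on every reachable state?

Allowed set {0,1,2,3,4}
Reach set: {0,5}
  0: ok
  5: VIOLATES
witness against invariant: tau → 5

Answer: INVARIANT VIOLATED at state 5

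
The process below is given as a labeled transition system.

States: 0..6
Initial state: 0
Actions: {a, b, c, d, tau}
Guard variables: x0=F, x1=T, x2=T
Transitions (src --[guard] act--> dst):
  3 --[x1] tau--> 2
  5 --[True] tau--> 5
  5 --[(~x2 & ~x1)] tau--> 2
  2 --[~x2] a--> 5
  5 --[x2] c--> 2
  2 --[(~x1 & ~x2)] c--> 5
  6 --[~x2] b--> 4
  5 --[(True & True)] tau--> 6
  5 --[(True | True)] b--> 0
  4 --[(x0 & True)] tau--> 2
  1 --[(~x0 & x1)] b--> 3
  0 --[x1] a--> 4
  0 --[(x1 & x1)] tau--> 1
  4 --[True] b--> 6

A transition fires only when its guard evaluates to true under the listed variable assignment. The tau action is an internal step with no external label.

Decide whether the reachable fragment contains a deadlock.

Reach set: {0,1,2,3,4,6}
  0: a→4  tau→1  [2 out]
  1: b→3  [1 out]
  2: ∅  [deadlock]
  3: tau→2  [1 out]
  4: b→6  [1 out]
  6: ∅  [deadlock]
trace reaching 2: tau·b·tau

Answer: DEADLOCK at state 2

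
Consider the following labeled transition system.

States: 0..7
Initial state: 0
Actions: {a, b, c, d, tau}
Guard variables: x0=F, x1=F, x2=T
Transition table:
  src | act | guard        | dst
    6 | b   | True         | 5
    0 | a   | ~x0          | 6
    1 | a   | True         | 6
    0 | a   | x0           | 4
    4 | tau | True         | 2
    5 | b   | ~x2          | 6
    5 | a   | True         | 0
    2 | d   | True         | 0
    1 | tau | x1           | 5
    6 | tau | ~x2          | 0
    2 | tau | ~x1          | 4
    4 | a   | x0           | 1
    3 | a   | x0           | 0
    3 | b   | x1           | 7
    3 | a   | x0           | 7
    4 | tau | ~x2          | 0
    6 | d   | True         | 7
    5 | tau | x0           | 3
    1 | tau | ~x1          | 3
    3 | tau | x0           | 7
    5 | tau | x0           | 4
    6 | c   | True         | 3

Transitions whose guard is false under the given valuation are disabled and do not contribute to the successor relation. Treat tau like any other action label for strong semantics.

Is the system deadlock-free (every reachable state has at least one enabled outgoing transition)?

Answer: DEADLOCK at state 3

Working:
R = {0,3,5,6,7}
  0: a→6  [1 exit(s)]
  3: ∅  [deadlock]
  5: a→0  [1 exit(s)]
  6: b→5  c→3  d→7  [3 exit(s)]
  7: ∅  [deadlock]
trace reaching 3: a·c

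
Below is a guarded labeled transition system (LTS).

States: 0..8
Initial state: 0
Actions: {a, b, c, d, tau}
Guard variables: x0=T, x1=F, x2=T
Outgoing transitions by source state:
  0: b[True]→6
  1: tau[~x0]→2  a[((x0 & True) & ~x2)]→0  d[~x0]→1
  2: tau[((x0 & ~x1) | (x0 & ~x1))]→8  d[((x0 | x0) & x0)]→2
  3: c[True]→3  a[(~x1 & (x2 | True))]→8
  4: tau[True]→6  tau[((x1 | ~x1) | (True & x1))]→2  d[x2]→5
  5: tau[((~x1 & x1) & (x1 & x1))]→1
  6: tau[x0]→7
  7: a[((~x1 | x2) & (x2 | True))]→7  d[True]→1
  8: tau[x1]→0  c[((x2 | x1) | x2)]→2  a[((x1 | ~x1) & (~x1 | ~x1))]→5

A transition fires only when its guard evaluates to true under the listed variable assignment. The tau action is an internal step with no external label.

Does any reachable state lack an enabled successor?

Answer: DEADLOCK at state 1

Working:
R = {0,1,6,7}
  0: b→6  [1 exit(s)]
  1: ∅  [STUCK]
  6: tau→7  [1 exit(s)]
  7: a→7  d→1  [2 exit(s)]
Path to 1: b·tau·d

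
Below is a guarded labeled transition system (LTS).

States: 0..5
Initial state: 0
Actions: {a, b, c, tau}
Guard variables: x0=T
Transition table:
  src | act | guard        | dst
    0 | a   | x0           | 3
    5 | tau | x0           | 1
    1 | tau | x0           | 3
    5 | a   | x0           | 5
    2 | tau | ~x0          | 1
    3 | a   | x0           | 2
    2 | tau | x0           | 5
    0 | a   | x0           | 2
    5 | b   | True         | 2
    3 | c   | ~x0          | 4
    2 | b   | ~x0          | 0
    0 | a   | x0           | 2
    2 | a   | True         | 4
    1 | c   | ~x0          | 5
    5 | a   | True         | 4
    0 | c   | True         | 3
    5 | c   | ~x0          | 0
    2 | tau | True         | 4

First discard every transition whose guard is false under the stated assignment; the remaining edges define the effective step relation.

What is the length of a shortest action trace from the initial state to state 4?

BFS to 4:
  Layer 0: {0}
  Layer 1: {2,3}
  Layer 2: {4,5}
depth(4)=2, e.g. a·a

Answer: 2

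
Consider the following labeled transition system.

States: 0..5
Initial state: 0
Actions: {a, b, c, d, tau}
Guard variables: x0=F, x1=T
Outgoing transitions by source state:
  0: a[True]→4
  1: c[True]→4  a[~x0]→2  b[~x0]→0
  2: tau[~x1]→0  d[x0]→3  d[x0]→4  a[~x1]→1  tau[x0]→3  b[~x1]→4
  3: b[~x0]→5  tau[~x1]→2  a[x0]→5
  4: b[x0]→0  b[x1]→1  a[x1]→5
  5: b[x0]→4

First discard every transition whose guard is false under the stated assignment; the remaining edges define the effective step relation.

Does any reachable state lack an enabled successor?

Reach set: {0,1,2,4,5}
  0: a→4  [1 out]
  1: a→2  b→0  c→4  [3 out]
  2: ∅  [STUCK]
  4: a→5  b→1  [2 out]
  5: ∅  [STUCK]
witness 2: a·b·a

Answer: DEADLOCK at state 2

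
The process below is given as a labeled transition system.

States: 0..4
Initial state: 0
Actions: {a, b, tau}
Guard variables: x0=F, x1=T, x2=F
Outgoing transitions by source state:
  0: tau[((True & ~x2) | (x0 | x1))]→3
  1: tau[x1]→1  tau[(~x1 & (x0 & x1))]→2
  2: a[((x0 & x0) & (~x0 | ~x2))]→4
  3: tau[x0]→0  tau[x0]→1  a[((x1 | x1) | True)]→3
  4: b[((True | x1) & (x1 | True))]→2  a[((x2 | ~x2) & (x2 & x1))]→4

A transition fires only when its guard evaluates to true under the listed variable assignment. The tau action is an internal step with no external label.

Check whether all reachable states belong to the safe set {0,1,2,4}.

Allowed set {0,1,2,4}
R = {0,3}
  0: ✓
  3: VIOLATES
counterexample path to 3: tau

Answer: INVARIANT VIOLATED at state 3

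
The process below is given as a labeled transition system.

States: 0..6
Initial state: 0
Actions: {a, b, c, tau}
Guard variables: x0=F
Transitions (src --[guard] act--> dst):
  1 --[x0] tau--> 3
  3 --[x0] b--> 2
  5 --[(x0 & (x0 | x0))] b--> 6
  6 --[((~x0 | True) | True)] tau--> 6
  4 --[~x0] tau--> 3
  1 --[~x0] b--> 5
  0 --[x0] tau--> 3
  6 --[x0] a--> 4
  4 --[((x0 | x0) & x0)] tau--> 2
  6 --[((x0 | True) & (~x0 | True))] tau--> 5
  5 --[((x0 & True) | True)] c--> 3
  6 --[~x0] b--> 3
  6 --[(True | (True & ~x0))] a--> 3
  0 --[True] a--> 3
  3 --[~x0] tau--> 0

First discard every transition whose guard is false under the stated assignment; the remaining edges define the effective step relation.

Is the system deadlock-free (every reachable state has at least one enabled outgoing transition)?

Reachable = {0,3}
  0: a→3  [1 out]
  3: tau→0  [1 out]

Answer: DEADLOCK-FREE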